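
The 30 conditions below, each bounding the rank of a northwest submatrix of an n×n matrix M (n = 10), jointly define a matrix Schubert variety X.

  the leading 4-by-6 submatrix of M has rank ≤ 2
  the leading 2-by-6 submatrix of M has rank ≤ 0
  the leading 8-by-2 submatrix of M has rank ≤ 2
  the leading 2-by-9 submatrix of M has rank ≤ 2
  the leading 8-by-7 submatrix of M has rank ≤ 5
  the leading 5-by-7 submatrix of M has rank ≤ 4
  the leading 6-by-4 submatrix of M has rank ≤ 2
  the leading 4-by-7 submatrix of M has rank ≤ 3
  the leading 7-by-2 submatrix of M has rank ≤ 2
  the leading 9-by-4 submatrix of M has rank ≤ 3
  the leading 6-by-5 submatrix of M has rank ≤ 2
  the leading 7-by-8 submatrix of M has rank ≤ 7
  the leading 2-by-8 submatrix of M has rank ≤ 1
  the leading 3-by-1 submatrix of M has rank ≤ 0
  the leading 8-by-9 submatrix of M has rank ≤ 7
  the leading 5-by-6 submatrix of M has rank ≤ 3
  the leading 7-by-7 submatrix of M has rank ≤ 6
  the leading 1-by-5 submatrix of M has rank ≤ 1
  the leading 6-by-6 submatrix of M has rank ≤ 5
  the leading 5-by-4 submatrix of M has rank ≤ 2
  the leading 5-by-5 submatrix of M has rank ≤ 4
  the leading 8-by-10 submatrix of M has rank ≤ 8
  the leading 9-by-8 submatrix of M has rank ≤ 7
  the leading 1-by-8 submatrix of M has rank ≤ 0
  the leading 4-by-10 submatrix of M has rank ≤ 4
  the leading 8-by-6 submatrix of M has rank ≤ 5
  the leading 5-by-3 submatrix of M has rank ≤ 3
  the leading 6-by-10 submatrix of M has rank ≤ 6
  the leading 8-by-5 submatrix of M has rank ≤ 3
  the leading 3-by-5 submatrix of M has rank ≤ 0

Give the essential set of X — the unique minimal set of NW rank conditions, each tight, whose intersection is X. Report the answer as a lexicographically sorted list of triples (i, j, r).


Rank table r_w(10×10) implied by the 30 constraints:

  R[1]: 0 | 0 | 0 | 0 | 0 | 0 | 0 | 0 | 1 | 1
  R[2]: 0 | 0 | 0 | 0 | 0 | 0 | 1 | 1 | 2 | 2
  R[3]: 0 | 0 | 0 | 0 | 0 | 1 | 2 | 2 | 3 | 3
  R[4]: 1 | 1 | 1 | 1 | 1 | 2 | 3 | 3 | 4 | 4
  R[5]: 1 | 2 | 2 | 2 | 2 | 3 | 4 | 4 | 5 | 5
  R[6]: 1 | 2 | 2 | 2 | 2 | 3 | 4 | 5 | 6 | 6
  R[7]: 1 | 2 | 3 | 3 | 3 | 4 | 5 | 6 | 7 | 7
  R[8]: 1 | 2 | 3 | 3 | 3 | 4 | 5 | 6 | 7 | 8
  R[9]: 1 | 2 | 3 | 3 | 4 | 5 | 6 | 7 | 8 | 9
  R[10]: 1 | 2 | 3 | 4 | 5 | 6 | 7 | 8 | 9 | 10

reading off 1-entries of Δ²R: w = (9, 7, 6, 1, 2, 8, 3, 10, 5, 4).

|D(w)|=25, |Ess(w)|=6:

[(1, 8, 0), (2, 6, 0), (3, 5, 0), (6, 5, 2), (8, 5, 3), (9, 4, 3)]


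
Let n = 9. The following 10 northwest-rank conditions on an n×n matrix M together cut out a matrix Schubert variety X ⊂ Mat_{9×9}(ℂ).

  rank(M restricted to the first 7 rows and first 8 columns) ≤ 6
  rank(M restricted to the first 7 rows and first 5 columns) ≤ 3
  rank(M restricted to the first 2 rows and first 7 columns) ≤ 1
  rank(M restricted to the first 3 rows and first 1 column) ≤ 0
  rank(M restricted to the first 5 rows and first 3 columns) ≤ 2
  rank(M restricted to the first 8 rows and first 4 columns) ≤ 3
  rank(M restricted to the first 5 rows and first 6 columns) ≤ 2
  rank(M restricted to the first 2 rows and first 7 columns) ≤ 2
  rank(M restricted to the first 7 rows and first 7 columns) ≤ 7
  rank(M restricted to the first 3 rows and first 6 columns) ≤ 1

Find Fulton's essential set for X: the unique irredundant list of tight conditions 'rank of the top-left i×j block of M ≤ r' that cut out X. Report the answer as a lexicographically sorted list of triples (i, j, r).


Rank table r_w(9×9) implied by the 10 constraints:

  0  1  1  1  1  1  1  1  1
  0  1  1  1  1  1  1  2  2
  0  1  1  1  1  1  2  3  3
  1  2  2  2  2  2  3  4  4
  1  2  2  2  2  2  3  4  5
  1  2  3  3  3  3  4  5  6
  1  2  3  3  3  4  5  6  7
  1  2  3  3  4  5  6  7  8
  1  2  3  4  5  6  7  8  9

hence w(1..9) = (2, 8, 7, 1, 9, 3, 6, 5, 4).

Fulton essential set (6 of the 19 Rothe cells):

[(2, 7, 1), (3, 1, 0), (3, 6, 1), (5, 6, 2), (7, 5, 3), (8, 4, 3)]


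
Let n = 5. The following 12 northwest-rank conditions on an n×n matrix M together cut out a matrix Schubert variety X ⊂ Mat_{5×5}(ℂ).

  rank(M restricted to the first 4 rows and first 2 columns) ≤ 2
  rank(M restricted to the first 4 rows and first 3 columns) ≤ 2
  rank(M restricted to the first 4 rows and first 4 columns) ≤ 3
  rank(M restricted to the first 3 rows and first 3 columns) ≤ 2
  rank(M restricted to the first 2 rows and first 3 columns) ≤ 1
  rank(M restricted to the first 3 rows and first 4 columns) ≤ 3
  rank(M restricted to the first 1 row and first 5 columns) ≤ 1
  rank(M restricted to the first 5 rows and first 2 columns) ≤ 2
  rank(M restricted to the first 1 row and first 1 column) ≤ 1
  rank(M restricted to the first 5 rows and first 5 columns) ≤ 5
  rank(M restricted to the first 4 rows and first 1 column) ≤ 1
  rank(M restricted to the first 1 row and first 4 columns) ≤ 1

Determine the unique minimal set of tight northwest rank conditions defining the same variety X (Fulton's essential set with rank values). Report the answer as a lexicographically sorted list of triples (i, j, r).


Recovering R(i,j) via the rank-extension bound from the 12 conditions:

  1  1  1  1  1
  1  1  1  2  2
  1  2  2  3  3
  1  2  2  3  4
  1  2  3  4  5

the unique w with this rank table is (1, 4, 2, 5, 3).

|D(w)|=3, |Ess(w)|=2:

[(2, 3, 1), (4, 3, 2)]


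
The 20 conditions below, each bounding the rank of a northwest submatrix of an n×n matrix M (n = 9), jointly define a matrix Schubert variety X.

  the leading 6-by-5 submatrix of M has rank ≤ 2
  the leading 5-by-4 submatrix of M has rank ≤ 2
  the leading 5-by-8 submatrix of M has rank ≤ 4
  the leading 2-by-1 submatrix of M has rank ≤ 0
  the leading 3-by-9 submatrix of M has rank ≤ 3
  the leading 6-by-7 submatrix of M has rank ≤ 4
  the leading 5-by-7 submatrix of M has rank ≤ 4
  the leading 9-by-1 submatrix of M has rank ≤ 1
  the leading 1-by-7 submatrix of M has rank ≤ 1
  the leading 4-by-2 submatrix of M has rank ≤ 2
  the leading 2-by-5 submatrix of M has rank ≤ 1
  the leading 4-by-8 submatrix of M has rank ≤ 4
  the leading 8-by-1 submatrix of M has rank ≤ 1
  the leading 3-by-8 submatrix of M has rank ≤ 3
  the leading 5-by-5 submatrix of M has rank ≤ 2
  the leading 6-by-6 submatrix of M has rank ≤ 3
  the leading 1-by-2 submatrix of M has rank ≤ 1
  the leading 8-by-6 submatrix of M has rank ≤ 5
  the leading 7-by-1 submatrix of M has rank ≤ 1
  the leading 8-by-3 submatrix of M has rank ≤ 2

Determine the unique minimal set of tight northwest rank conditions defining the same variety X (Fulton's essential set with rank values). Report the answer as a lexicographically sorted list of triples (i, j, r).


Reconstructing r_w from the 20 given conditions:

  0, 1, 1, 1, 1, 1, 1, 1, 1
  0, 1, 1, 1, 1, 2, 2, 2, 2
  1, 2, 2, 2, 2, 3, 3, 3, 3
  1, 2, 2, 2, 2, 3, 4, 4, 4
  1, 2, 2, 2, 2, 3, 4, 4, 5
  1, 2, 2, 2, 2, 3, 4, 5, 6
  1, 2, 2, 3, 3, 4, 5, 6, 7
  1, 2, 2, 3, 4, 5, 6, 7, 8
  1, 2, 3, 4, 5, 6, 7, 8, 9

so w = (2, 6, 1, 7, 9, 8, 4, 5, 3).

Rothe diagram D(w) (17 cells), 5 SE-corners (essential conditions):

[(2, 1, 0), (2, 5, 1), (5, 8, 4), (6, 5, 2), (8, 3, 2)]


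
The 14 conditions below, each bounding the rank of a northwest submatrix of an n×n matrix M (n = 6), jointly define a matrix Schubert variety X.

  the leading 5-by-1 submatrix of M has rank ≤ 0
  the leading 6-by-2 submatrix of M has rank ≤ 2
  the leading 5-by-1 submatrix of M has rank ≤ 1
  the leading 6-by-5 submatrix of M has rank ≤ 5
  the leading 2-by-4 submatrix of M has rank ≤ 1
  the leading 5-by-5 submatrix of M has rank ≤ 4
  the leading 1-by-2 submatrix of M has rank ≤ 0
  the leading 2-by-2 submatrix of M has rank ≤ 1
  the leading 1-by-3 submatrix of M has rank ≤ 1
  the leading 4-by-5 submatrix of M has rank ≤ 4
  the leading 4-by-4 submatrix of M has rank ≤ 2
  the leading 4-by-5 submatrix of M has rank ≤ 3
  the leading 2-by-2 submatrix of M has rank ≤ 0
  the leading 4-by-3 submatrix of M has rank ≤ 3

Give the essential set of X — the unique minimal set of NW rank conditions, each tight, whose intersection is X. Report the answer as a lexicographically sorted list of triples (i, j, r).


Computing R[i][j] = min implied NW-rank bound (n=6, 14 conditions):

  0, 0, 1, 1, 1, 1
  0, 0, 1, 1, 2, 2
  0, 1, 2, 2, 3, 3
  0, 1, 2, 2, 3, 4
  0, 1, 2, 3, 4, 5
  1, 2, 3, 4, 5, 6

so w = (3, 5, 2, 6, 4, 1).

4 SE-corners of the 9-cell Rothe diagram give Ess(w):

[(2, 2, 0), (2, 4, 1), (4, 4, 2), (5, 1, 0)]


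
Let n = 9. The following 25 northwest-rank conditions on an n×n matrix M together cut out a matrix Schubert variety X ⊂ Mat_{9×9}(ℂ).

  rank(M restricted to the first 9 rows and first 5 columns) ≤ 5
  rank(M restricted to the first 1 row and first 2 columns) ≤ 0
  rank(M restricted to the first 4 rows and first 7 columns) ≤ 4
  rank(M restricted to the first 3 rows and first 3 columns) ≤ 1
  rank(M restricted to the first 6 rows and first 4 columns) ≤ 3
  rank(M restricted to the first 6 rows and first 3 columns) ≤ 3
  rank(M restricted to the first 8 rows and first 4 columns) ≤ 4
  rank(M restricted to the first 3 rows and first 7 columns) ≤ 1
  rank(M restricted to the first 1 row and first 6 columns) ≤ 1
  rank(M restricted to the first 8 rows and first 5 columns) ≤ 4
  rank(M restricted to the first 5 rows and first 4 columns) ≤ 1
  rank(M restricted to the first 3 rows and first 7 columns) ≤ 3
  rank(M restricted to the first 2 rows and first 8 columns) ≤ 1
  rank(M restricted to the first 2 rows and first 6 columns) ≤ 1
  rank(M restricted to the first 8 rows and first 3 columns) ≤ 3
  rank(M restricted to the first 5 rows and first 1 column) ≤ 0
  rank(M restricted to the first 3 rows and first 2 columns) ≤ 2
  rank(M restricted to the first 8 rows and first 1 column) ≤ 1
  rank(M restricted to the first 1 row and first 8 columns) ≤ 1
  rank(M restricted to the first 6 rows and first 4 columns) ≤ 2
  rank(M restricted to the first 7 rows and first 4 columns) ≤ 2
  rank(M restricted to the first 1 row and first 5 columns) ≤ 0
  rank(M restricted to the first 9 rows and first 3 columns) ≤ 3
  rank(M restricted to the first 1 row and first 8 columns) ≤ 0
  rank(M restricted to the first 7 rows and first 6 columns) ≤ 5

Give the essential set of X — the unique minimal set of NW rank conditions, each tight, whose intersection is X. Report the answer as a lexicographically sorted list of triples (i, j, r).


Rank table r_w(9×9) implied by the 25 constraints:

  i=1: 0 0 0 0 0 0 0 0 1
  i=2: 0 1 1 1 1 1 1 1 2
  i=3: 0 1 1 1 1 1 1 2 3
  i=4: 0 1 1 1 2 2 2 3 4
  i=5: 0 1 1 1 2 3 3 4 5
  i=6: 1 2 2 2 3 4 4 5 6
  i=7: 1 2 2 2 3 4 5 6 7
  i=8: 1 2 3 3 4 5 6 7 8
  i=9: 1 2 3 4 5 6 7 8 9

second differences of R give the permutation w = (9, 2, 8, 5, 6, 1, 7, 3, 4).

|D(w)|=23, |Ess(w)|=5:

[(1, 8, 0), (3, 7, 1), (5, 1, 0), (5, 4, 1), (7, 4, 2)]


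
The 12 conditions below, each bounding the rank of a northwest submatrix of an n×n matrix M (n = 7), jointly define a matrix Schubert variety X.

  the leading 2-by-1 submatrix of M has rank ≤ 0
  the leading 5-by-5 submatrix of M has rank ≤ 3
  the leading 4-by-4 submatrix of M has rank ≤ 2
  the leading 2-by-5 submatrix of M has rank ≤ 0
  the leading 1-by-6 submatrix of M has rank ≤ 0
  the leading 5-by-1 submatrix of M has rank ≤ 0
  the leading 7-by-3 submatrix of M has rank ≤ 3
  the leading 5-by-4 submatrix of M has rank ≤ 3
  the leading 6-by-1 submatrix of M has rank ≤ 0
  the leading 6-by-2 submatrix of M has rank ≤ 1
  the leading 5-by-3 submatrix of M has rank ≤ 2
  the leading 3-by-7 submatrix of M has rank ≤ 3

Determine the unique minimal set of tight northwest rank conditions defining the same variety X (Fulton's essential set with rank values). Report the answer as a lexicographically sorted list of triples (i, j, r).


Reconstructing r_w from the 12 given conditions:

  i=1: 0, 0, 0, 0, 0, 0, 1
  i=2: 0, 0, 0, 0, 0, 1, 2
  i=3: 0, 1, 1, 1, 1, 2, 3
  i=4: 0, 1, 2, 2, 2, 3, 4
  i=5: 0, 1, 2, 3, 3, 4, 5
  i=6: 0, 1, 2, 3, 4, 5, 6
  i=7: 1, 2, 3, 4, 5, 6, 7

so w = (7, 6, 2, 3, 4, 5, 1).

Fulton essential set (3 of the 15 Rothe cells):

[(1, 6, 0), (2, 5, 0), (6, 1, 0)]


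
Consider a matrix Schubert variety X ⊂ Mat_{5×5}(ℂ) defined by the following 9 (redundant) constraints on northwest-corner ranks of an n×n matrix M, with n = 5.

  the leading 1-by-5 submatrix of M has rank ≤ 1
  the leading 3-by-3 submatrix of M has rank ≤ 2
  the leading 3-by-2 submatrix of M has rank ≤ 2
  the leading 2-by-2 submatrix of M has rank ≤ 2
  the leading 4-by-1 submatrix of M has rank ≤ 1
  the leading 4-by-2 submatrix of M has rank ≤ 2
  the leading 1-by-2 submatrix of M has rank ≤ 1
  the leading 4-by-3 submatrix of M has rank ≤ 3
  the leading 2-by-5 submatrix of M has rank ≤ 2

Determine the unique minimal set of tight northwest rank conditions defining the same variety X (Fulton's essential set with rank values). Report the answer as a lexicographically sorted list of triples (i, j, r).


Rank table r_w(5×5) implied by the 9 constraints:

  i=1: 1 | 1 | 1 | 1 | 1
  i=2: 1 | 2 | 2 | 2 | 2
  i=3: 1 | 2 | 2 | 3 | 3
  i=4: 1 | 2 | 3 | 4 | 4
  i=5: 1 | 2 | 3 | 4 | 5

hence w(1..5) = (1, 2, 4, 3, 5).

D(w) has 1 cell with 1 SE-corner; essential set:

[(3, 3, 2)]


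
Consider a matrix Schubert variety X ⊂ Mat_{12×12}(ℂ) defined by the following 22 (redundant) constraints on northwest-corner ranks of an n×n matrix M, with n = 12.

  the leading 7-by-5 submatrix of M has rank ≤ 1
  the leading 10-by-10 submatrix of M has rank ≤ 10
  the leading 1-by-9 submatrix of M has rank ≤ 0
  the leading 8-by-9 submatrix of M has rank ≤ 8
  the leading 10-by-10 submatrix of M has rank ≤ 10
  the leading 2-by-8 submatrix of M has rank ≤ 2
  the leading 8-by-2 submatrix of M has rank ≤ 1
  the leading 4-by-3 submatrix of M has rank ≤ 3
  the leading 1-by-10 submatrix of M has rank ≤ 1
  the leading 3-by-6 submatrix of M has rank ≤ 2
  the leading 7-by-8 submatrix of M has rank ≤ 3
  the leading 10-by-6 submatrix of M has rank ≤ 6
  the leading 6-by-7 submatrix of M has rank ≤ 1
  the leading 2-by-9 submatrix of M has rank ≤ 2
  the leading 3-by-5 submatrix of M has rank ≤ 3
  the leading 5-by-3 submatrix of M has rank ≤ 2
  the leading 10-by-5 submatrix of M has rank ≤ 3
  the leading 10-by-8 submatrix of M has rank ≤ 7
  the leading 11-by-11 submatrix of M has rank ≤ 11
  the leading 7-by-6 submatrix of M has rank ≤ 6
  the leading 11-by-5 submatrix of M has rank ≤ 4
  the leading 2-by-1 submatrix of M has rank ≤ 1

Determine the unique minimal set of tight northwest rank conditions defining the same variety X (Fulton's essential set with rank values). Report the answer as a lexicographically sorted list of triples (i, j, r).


Propagating the 22 rank bounds to every northwest block:

  i=1: 0, 0, 0, 0, 0, 0, 0, 0, 0, 1, 1, 1
  i=2: 1, 1, 1, 1, 1, 1, 1, 1, 1, 2, 2, 2
  i=3: 1, 1, 1, 1, 1, 1, 1, 2, 2, 3, 3, 3
  i=4: 1, 1, 1, 1, 1, 1, 1, 2, 3, 4, 4, 4
  i=5: 1, 1, 1, 1, 1, 1, 1, 2, 3, 4, 5, 5
  i=6: 1, 1, 1, 1, 1, 1, 1, 2, 3, 4, 5, 6
  i=7: 1, 1, 1, 1, 1, 2, 2, 3, 4, 5, 6, 7
  i=8: 1, 1, 2, 2, 2, 3, 3, 4, 5, 6, 7, 8
  i=9: 1, 2, 3, 3, 3, 4, 4, 5, 6, 7, 8, 9
  i=10: 1, 2, 3, 3, 3, 4, 5, 6, 7, 8, 9, 10
  i=11: 1, 2, 3, 4, 4, 5, 6, 7, 8, 9, 10, 11
  i=12: 1, 2, 3, 4, 5, 6, 7, 8, 9, 10, 11, 12

reading off 1-entries of Δ²R: w = (10, 1, 8, 9, 11, 12, 6, 3, 2, 7, 4, 5).

D(w) has 40 cells with 5 SE-corners; essential set:

[(1, 9, 0), (6, 7, 1), (7, 5, 1), (8, 2, 1), (10, 5, 3)]


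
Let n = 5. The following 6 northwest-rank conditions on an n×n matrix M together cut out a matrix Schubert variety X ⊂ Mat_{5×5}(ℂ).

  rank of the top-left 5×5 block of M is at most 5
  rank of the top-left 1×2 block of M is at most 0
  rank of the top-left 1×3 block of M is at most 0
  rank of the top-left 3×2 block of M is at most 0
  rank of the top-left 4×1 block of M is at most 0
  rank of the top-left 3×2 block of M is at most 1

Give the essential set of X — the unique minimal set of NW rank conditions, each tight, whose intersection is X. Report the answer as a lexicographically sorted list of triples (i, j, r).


Recovering R(i,j) via the rank-extension bound from the 6 conditions:

  row 1: 0 0 0 1 1
  row 2: 0 0 1 2 2
  row 3: 0 0 1 2 3
  row 4: 0 1 2 3 4
  row 5: 1 2 3 4 5

giving w = (4, 3, 5, 2, 1) via Δ²R.

Fulton essential set (3 of the 8 Rothe cells):

[(1, 3, 0), (3, 2, 0), (4, 1, 0)]


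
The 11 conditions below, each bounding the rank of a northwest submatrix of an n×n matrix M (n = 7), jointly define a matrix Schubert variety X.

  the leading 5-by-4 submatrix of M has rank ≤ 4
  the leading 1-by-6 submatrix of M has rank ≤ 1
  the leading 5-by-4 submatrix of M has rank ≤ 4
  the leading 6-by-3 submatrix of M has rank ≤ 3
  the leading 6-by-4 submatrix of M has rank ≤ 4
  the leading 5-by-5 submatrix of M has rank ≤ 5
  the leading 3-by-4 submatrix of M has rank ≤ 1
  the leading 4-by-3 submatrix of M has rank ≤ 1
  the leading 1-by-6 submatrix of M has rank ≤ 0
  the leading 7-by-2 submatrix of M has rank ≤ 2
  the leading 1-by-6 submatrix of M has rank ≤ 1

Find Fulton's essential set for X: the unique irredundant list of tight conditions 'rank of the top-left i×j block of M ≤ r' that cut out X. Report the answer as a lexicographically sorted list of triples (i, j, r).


The tightest implied rank at each (i,j), from the 11 conditions:

  row 1: 0, 0, 0, 0, 0, 0, 1
  row 2: 1, 1, 1, 1, 1, 1, 2
  row 3: 1, 1, 1, 1, 2, 2, 3
  row 4: 1, 1, 1, 2, 3, 3, 4
  row 5: 1, 2, 2, 3, 4, 4, 5
  row 6: 1, 2, 3, 4, 5, 5, 6
  row 7: 1, 2, 3, 4, 5, 6, 7

second differences of R give the permutation w = (7, 1, 5, 4, 2, 3, 6).

|D(w)|=11, |Ess(w)|=3:

[(1, 6, 0), (3, 4, 1), (4, 3, 1)]


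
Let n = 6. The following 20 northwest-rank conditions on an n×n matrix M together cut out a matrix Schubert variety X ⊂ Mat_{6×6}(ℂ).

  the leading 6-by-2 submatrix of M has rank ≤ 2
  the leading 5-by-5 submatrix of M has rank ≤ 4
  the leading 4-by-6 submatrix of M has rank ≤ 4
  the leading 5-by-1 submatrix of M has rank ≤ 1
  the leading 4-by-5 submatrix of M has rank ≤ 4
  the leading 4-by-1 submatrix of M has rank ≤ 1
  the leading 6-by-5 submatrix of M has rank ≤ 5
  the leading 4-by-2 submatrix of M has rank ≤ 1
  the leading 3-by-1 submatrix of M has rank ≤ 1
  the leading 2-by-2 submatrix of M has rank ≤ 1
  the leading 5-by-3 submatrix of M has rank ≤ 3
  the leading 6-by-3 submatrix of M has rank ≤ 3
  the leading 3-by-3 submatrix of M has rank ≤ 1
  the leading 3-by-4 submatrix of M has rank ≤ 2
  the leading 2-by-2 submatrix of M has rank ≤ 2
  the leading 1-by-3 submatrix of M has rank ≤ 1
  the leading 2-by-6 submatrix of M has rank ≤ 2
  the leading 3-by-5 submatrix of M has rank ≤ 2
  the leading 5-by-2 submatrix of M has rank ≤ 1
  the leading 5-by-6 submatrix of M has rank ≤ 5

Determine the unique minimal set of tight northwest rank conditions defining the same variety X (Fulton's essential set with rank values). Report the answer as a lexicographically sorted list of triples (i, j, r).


Reconstructing r_w from the 20 given conditions:

  i=1: 1 1 1 1 1 1
  i=2: 1 1 1 2 2 2
  i=3: 1 1 1 2 2 3
  i=4: 1 1 2 3 3 4
  i=5: 1 1 2 3 4 5
  i=6: 1 2 3 4 5 6

so w = (1, 4, 6, 3, 5, 2).

Fulton essential set (3 of the 7 Rothe cells):

[(3, 3, 1), (3, 5, 2), (5, 2, 1)]


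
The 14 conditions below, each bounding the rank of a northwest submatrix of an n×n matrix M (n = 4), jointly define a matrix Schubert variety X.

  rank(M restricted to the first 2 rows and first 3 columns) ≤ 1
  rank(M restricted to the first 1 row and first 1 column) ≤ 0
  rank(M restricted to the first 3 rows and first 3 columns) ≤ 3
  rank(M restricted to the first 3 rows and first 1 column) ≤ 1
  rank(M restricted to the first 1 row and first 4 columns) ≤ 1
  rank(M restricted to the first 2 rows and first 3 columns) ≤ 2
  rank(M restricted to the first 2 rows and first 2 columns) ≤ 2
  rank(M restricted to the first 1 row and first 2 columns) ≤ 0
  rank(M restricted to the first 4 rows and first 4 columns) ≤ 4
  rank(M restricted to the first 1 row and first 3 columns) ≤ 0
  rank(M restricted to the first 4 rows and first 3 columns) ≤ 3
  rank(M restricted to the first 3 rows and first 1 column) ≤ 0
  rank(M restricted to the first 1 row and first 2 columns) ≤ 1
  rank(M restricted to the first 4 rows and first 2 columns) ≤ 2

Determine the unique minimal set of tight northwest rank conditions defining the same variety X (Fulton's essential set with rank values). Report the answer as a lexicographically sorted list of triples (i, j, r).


The tightest implied rank at each (i,j), from the 14 conditions:

  i=1: 0  0  0  1
  i=2: 0  1  1  2
  i=3: 0  1  2  3
  i=4: 1  2  3  4

hence w(1..4) = (4, 2, 3, 1).

D(w) has 5 cells with 2 SE-corners; essential set:

[(1, 3, 0), (3, 1, 0)]


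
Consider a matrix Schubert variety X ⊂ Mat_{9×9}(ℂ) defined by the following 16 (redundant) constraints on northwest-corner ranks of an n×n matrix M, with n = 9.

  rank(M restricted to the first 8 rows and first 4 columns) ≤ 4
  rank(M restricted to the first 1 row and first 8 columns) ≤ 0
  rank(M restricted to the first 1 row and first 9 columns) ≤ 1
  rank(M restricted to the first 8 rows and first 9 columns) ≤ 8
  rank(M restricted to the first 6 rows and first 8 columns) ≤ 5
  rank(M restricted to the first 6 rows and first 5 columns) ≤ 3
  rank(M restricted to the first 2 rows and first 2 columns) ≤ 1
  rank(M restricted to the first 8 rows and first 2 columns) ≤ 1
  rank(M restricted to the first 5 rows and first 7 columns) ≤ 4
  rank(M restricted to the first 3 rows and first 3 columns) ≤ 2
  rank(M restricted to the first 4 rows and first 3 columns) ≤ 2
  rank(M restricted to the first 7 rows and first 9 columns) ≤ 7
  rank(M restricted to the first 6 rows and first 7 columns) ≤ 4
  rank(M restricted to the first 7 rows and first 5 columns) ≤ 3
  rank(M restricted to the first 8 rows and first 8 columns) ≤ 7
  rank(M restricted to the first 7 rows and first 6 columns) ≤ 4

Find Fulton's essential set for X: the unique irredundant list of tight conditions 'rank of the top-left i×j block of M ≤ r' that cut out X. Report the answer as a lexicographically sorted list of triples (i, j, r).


Rank table r_w(9×9) implied by the 16 constraints:

  R[1]: 0  0  0  0  0  0  0  0  1
  R[2]: 1  1  1  1  1  1  1  1  2
  R[3]: 1  1  2  2  2  2  2  2  3
  R[4]: 1  1  2  3  3  3  3  3  4
  R[5]: 1  1  2  3  3  4  4  4  5
  R[6]: 1  1  2  3  3  4  4  5  6
  R[7]: 1  1  2  3  3  4  5  6  7
  R[8]: 1  1  2  3  4  5  6  7  8
  R[9]: 1  2  3  4  5  6  7  8  9

so w = (9, 1, 3, 4, 6, 8, 7, 5, 2).

D(w) has 18 cells with 4 SE-corners; essential set:

[(1, 8, 0), (6, 7, 4), (7, 5, 3), (8, 2, 1)]


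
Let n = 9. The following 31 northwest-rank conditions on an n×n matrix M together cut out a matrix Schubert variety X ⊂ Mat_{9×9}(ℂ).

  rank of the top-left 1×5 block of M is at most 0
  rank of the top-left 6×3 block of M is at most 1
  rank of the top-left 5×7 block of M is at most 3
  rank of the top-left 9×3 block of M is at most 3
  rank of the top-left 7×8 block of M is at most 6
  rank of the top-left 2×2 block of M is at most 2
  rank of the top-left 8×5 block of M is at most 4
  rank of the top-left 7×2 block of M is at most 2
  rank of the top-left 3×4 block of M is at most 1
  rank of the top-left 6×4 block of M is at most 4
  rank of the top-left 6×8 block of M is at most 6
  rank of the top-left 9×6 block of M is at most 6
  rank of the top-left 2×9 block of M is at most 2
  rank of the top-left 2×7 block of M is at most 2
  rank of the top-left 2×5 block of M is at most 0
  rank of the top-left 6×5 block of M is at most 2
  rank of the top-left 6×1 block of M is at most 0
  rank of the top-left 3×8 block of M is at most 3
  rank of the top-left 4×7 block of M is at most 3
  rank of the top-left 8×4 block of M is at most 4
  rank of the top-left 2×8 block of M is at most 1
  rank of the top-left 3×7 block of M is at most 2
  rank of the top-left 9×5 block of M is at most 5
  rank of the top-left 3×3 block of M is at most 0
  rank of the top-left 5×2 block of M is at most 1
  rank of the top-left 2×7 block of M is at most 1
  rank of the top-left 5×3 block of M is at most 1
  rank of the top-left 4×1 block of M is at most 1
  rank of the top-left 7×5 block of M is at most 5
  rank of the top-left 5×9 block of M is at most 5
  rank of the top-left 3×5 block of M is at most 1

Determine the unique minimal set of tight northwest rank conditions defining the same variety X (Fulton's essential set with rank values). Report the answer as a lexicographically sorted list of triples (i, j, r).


Recovering R(i,j) via the rank-extension bound from the 31 conditions:

  row 1: 0, 0, 0, 0, 0, 1, 1, 1, 1
  row 2: 0, 0, 0, 0, 0, 1, 1, 1, 2
  row 3: 0, 0, 0, 1, 1, 2, 2, 2, 3
  row 4: 0, 1, 1, 2, 2, 3, 3, 3, 4
  row 5: 0, 1, 1, 2, 2, 3, 3, 4, 5
  row 6: 0, 1, 1, 2, 2, 3, 4, 5, 6
  row 7: 1, 2, 2, 3, 3, 4, 5, 6, 7
  row 8: 1, 2, 3, 4, 4, 5, 6, 7, 8
  row 9: 1, 2, 3, 4, 5, 6, 7, 8, 9

hence w(1..9) = (6, 9, 4, 2, 8, 7, 1, 3, 5).

Fulton essential set (7 of the 23 Rothe cells):

[(2, 5, 0), (2, 8, 1), (3, 3, 0), (5, 7, 3), (6, 1, 0), (6, 3, 1), (6, 5, 2)]


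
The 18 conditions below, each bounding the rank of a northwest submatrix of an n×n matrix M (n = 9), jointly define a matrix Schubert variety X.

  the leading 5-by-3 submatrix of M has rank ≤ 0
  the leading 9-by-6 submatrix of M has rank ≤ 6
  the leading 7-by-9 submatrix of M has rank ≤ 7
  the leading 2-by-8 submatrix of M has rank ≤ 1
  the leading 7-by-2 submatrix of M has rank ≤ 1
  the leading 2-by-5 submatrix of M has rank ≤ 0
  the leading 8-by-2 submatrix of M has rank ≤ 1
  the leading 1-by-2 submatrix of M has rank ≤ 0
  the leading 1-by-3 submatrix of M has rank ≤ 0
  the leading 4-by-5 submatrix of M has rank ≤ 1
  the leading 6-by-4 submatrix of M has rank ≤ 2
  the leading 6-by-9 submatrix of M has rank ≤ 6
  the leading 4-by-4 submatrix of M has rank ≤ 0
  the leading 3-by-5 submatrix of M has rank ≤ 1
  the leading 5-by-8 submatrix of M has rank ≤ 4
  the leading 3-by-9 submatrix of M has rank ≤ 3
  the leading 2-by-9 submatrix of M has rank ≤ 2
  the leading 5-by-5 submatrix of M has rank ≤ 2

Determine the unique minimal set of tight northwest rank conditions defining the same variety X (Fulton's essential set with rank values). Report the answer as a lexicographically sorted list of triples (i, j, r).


Computing R[i][j] = min implied NW-rank bound (n=9, 18 conditions):

  R[1]: 0 | 0 | 0 | 0 | 0 | 1 | 1 | 1 | 1
  R[2]: 0 | 0 | 0 | 0 | 0 | 1 | 1 | 1 | 2
  R[3]: 0 | 0 | 0 | 0 | 1 | 2 | 2 | 2 | 3
  R[4]: 0 | 0 | 0 | 0 | 1 | 2 | 3 | 3 | 4
  R[5]: 0 | 0 | 0 | 1 | 2 | 3 | 4 | 4 | 5
  R[6]: 1 | 1 | 1 | 2 | 3 | 4 | 5 | 5 | 6
  R[7]: 1 | 1 | 2 | 3 | 4 | 5 | 6 | 6 | 7
  R[8]: 1 | 1 | 2 | 3 | 4 | 5 | 6 | 7 | 8
  R[9]: 1 | 2 | 3 | 4 | 5 | 6 | 7 | 8 | 9

the unique w with this rank table is (6, 9, 5, 7, 4, 1, 3, 8, 2).

ℓ(w)=25; the 5 essential cells (i,j,r):

[(2, 5, 0), (2, 8, 1), (4, 4, 0), (5, 3, 0), (8, 2, 1)]


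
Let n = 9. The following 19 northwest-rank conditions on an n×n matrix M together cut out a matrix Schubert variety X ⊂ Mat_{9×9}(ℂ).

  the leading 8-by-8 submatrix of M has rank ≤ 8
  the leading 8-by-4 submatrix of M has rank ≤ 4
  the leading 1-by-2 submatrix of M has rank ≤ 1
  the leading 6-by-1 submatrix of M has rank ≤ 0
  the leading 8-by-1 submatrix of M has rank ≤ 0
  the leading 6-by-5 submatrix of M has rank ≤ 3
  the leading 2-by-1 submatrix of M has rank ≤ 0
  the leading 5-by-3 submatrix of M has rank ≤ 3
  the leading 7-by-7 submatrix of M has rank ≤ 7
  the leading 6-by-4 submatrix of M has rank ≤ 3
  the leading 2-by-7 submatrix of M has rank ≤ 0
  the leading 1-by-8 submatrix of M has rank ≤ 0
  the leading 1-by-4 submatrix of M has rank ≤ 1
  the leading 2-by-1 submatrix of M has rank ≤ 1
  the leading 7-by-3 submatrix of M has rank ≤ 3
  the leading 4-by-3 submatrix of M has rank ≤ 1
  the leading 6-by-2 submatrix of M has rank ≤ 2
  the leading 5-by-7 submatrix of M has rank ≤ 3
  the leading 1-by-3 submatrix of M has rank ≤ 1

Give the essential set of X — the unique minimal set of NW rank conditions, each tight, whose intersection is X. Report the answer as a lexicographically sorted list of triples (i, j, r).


The tightest implied rank at each (i,j), from the 19 conditions:

  0 | 0 | 0 | 0 | 0 | 0 | 0 | 0 | 1
  0 | 0 | 0 | 0 | 0 | 0 | 0 | 1 | 2
  0 | 1 | 1 | 1 | 1 | 1 | 1 | 2 | 3
  0 | 1 | 1 | 2 | 2 | 2 | 2 | 3 | 4
  0 | 1 | 2 | 3 | 3 | 3 | 3 | 4 | 5
  0 | 1 | 2 | 3 | 3 | 4 | 4 | 5 | 6
  0 | 1 | 2 | 3 | 4 | 5 | 5 | 6 | 7
  0 | 1 | 2 | 3 | 4 | 5 | 6 | 7 | 8
  1 | 2 | 3 | 4 | 5 | 6 | 7 | 8 | 9

hence w(1..9) = (9, 8, 2, 4, 3, 6, 5, 7, 1).

D(w) has 23 cells with 5 SE-corners; essential set:

[(1, 8, 0), (2, 7, 0), (4, 3, 1), (6, 5, 3), (8, 1, 0)]


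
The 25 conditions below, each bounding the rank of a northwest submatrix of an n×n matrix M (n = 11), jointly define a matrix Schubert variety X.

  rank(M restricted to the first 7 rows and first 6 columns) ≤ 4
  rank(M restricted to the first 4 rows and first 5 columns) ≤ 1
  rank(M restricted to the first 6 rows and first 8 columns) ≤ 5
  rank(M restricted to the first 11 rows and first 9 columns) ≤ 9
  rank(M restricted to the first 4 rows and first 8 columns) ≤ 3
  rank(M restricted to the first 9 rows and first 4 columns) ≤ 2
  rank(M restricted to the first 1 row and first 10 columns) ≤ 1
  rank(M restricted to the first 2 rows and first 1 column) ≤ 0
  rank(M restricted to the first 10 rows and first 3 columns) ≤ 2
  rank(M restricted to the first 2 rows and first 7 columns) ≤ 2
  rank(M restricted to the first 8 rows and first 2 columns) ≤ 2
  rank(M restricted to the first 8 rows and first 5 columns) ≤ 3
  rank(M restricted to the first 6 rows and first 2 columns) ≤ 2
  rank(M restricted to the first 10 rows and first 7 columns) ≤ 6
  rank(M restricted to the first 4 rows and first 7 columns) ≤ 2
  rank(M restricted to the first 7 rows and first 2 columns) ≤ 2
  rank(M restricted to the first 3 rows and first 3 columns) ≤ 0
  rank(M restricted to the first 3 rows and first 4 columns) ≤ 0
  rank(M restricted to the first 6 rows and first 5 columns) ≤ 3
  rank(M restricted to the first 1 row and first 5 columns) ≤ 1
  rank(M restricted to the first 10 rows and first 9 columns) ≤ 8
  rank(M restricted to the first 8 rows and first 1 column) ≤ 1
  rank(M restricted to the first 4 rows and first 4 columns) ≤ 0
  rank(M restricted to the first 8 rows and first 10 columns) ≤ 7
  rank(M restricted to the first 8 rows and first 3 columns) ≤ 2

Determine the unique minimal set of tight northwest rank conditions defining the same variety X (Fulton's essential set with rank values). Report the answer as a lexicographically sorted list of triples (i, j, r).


The tightest implied rank at each (i,j), from the 25 conditions:

  0, 0, 0, 0, 1, 1, 1, 1, 1, 1, 1
  0, 0, 0, 0, 1, 2, 2, 2, 2, 2, 2
  0, 0, 0, 0, 1, 2, 2, 3, 3, 3, 3
  0, 0, 0, 0, 1, 2, 2, 3, 4, 4, 4
  1, 1, 1, 1, 2, 3, 3, 4, 5, 5, 5
  1, 2, 2, 2, 3, 4, 4, 5, 6, 6, 6
  1, 2, 2, 2, 3, 4, 5, 6, 7, 7, 7
  1, 2, 2, 2, 3, 4, 5, 6, 7, 7, 8
  1, 2, 2, 2, 3, 4, 5, 6, 7, 8, 9
  1, 2, 2, 3, 4, 5, 6, 7, 8, 9, 10
  1, 2, 3, 4, 5, 6, 7, 8, 9, 10, 11

hence w(1..11) = (5, 6, 8, 9, 1, 2, 7, 11, 10, 4, 3).

ℓ(w)=26; the 5 essential cells (i,j,r):

[(4, 4, 0), (4, 7, 2), (8, 10, 7), (9, 4, 2), (10, 3, 2)]


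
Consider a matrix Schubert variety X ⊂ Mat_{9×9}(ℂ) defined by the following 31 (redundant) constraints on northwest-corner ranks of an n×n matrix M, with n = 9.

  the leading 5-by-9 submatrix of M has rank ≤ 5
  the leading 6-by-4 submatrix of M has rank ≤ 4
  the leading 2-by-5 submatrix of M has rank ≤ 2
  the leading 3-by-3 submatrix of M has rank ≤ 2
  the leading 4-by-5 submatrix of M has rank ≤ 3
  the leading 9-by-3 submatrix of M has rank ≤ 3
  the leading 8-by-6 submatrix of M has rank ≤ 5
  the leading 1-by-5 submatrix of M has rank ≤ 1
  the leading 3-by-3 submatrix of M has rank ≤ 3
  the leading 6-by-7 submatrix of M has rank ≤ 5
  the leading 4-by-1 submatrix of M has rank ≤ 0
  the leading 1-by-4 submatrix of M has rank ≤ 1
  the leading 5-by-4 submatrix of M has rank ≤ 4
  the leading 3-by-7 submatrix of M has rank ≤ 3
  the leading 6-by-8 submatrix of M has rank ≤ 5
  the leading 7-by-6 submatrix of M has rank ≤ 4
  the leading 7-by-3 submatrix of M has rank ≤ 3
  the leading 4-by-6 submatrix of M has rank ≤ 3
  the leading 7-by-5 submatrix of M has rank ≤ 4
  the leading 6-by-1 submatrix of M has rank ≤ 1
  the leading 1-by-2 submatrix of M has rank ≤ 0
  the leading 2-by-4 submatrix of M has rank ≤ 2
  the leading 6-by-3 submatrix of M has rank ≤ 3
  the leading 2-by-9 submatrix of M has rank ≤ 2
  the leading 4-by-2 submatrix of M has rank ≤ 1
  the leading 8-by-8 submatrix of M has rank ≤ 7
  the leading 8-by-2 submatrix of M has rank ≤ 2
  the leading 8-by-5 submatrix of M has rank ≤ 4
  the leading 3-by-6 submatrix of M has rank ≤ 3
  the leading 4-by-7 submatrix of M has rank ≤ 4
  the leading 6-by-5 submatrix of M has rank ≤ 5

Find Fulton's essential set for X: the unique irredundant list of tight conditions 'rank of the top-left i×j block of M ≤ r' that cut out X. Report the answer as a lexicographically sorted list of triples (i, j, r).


Reconstructing r_w from the 31 given conditions:

  row 1: 0  0  1  1  1  1  1  1  1
  row 2: 0  1  2  2  2  2  2  2  2
  row 3: 0  1  2  3  3  3  3  3  3
  row 4: 0  1  2  3  3  3  4  4  4
  row 5: 1  2  3  4  4  4  5  5  5
  row 6: 1  2  3  4  4  4  5  5  6
  row 7: 1  2  3  4  4  4  5  6  7
  row 8: 1  2  3  4  4  5  6  7  8
  row 9: 1  2  3  4  5  6  7  8  9

second differences of R give the permutation w = (3, 2, 4, 7, 1, 9, 8, 6, 5).

ℓ(w)=13; the 6 essential cells (i,j,r):

[(1, 2, 0), (4, 1, 0), (4, 6, 3), (6, 8, 5), (7, 6, 4), (8, 5, 4)]


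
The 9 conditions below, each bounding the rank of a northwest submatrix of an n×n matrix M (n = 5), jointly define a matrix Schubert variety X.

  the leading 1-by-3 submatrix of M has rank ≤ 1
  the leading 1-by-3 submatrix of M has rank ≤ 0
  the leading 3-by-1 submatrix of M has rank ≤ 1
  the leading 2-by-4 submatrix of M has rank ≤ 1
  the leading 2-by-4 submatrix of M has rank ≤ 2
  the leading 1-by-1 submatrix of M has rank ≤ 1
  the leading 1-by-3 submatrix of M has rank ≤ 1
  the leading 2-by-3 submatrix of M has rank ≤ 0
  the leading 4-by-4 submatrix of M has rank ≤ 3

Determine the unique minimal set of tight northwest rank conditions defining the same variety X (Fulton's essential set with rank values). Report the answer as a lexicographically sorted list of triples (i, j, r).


The tightest implied rank at each (i,j), from the 9 conditions:

  i=1: 0, 0, 0, 1, 1
  i=2: 0, 0, 0, 1, 2
  i=3: 1, 1, 1, 2, 3
  i=4: 1, 2, 2, 3, 4
  i=5: 1, 2, 3, 4, 5

so w = (4, 5, 1, 2, 3).

ℓ(w)=6; the 1 essential cell (i,j,r):

[(2, 3, 0)]


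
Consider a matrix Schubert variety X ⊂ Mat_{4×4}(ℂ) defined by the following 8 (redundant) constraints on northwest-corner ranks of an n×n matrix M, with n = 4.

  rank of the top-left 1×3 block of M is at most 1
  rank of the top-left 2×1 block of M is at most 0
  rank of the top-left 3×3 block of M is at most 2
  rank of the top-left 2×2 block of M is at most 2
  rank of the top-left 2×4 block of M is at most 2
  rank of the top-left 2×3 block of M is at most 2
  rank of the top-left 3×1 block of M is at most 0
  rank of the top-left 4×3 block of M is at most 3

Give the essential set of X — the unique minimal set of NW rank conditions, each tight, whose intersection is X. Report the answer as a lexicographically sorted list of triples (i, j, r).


The tightest implied rank at each (i,j), from the 8 conditions:

  R[1]: 0 1 1 1
  R[2]: 0 1 2 2
  R[3]: 0 1 2 3
  R[4]: 1 2 3 4

the unique w with this rank table is (2, 3, 4, 1).

|D(w)|=3, |Ess(w)|=1:

[(3, 1, 0)]


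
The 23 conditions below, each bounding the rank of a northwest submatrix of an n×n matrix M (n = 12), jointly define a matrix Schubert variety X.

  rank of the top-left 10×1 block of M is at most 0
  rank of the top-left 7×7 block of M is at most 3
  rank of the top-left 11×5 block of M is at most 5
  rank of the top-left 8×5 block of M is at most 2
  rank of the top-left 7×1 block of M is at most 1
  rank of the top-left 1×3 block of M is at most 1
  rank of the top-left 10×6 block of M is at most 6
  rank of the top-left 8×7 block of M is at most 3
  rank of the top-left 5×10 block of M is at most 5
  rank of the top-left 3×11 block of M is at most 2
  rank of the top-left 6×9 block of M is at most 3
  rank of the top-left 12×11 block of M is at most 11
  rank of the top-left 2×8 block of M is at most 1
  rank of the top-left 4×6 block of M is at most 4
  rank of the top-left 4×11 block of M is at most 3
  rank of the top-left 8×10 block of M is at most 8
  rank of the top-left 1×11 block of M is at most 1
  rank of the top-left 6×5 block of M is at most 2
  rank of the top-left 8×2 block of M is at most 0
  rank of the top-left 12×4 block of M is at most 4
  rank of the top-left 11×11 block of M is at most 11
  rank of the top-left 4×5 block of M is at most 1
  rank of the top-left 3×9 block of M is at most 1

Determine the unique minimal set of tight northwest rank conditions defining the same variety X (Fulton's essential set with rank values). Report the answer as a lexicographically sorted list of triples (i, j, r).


Rank table r_w(12×12) implied by the 23 constraints:

  R[1]: 0 0 1 1 1 1 1 1 1 1 1 1
  R[2]: 0 0 1 1 1 1 1 1 1 2 2 2
  R[3]: 0 0 1 1 1 1 1 1 1 2 2 3
  R[4]: 0 0 1 1 1 2 2 2 2 3 3 4
  R[5]: 0 0 1 2 2 3 3 3 3 4 4 5
  R[6]: 0 0 1 2 2 3 3 3 3 4 5 6
  R[7]: 0 0 1 2 2 3 3 4 4 5 6 7
  R[8]: 0 0 1 2 2 3 3 4 5 6 7 8
  R[9]: 0 1 2 3 3 4 4 5 6 7 8 9
  R[10]: 0 1 2 3 4 5 5 6 7 8 9 10
  R[11]: 1 2 3 4 5 6 6 7 8 9 10 11
  R[12]: 1 2 3 4 5 6 7 8 9 10 11 12

so w = (3, 10, 12, 6, 4, 11, 8, 9, 2, 5, 1, 7).

Rothe diagram D(w) (41 cells), 8 SE-corners (essential conditions):

[(3, 9, 1), (3, 11, 2), (4, 5, 1), (6, 9, 3), (8, 2, 0), (8, 5, 2), (8, 7, 3), (10, 1, 0)]


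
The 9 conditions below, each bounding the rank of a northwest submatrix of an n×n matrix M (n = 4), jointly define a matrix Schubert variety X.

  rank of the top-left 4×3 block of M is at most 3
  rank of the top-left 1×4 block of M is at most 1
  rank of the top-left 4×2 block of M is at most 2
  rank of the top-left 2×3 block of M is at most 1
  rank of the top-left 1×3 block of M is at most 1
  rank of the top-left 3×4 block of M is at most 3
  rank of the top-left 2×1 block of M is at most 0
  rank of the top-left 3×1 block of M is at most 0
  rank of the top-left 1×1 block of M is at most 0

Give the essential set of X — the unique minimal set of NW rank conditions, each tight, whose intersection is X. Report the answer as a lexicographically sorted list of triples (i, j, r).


Recovering R(i,j) via the rank-extension bound from the 9 conditions:

  i=1: 0 1 1 1
  i=2: 0 1 1 2
  i=3: 0 1 2 3
  i=4: 1 2 3 4

hence w(1..4) = (2, 4, 3, 1).

2 SE-corners of the 4-cell Rothe diagram give Ess(w):

[(2, 3, 1), (3, 1, 0)]


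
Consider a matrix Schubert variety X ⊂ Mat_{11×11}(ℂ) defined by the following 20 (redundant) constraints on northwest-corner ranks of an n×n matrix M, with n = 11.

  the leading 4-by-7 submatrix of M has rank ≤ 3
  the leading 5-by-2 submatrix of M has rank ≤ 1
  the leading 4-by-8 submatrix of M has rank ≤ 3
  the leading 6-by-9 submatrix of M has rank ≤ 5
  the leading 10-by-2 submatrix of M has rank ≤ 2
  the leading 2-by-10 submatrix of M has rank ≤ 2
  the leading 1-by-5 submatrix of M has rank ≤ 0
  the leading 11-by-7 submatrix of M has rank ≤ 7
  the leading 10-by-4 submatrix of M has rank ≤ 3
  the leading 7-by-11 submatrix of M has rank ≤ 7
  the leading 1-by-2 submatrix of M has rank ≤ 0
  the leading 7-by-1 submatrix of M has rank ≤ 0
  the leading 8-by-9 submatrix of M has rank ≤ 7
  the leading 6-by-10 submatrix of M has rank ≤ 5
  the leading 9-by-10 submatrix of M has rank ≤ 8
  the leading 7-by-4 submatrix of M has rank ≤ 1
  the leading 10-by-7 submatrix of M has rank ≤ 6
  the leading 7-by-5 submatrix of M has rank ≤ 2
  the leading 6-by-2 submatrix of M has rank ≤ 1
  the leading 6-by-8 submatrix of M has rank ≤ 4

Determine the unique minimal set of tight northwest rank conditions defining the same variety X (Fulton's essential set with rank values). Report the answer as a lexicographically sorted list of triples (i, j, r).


The tightest implied rank at each (i,j), from the 20 conditions:

  i=1: 0 0 0 0 0 1 1 1 1 1 1
  i=2: 0 1 1 1 1 2 2 2 2 2 2
  i=3: 0 1 1 1 2 3 3 3 3 3 3
  i=4: 0 1 1 1 2 3 3 3 4 4 4
  i=5: 0 1 1 1 2 3 4 4 5 5 5
  i=6: 0 1 1 1 2 3 4 4 5 5 6
  i=7: 0 1 1 1 2 3 4 5 6 6 7
  i=8: 1 2 2 2 3 4 5 6 7 7 8
  i=9: 1 2 3 3 4 5 6 7 8 8 9
  i=10: 1 2 3 3 4 5 6 7 8 9 10
  i=11: 1 2 3 4 5 6 7 8 9 10 11

reading off 1-entries of Δ²R: w = (6, 2, 5, 9, 7, 11, 8, 1, 3, 10, 4).

|D(w)|=26, |Ess(w)|=7:

[(1, 5, 0), (4, 8, 3), (6, 8, 4), (6, 10, 5), (7, 1, 0), (7, 4, 1), (10, 4, 3)]
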